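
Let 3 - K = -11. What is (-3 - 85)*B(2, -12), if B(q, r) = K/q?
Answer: -616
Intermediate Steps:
K = 14 (K = 3 - 1*(-11) = 3 + 11 = 14)
B(q, r) = 14/q
(-3 - 85)*B(2, -12) = (-3 - 85)*(14/2) = -1232/2 = -88*7 = -616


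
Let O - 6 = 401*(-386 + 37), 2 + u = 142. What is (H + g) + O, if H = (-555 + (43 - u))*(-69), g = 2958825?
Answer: 2863870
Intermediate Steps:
u = 140 (u = -2 + 142 = 140)
O = -139943 (O = 6 + 401*(-386 + 37) = 6 + 401*(-349) = 6 - 139949 = -139943)
H = 44988 (H = (-555 + (43 - 1*140))*(-69) = (-555 + (43 - 140))*(-69) = (-555 - 97)*(-69) = -652*(-69) = 44988)
(H + g) + O = (44988 + 2958825) - 139943 = 3003813 - 139943 = 2863870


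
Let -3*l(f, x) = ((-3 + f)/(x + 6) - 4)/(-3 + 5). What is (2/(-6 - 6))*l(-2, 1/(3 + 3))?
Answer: -89/666 ≈ -0.13363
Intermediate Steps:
l(f, x) = 2/3 - (-3 + f)/(6*(6 + x)) (l(f, x) = -((-3 + f)/(x + 6) - 4)/(3*(-3 + 5)) = -((-3 + f)/(6 + x) - 4)/(3*2) = -(-4 + (-3 + f)/(6 + x))/(3*2) = -(-2 + (-3 + f)/(2*(6 + x)))/3 = 2/3 - (-3 + f)/(6*(6 + x)))
(2/(-6 - 6))*l(-2, 1/(3 + 3)) = (2/(-6 - 6))*((27 - 1*(-2) + 4/(3 + 3))/(6*(6 + 1/(3 + 3)))) = (2/(-12))*((27 + 2 + 4/6)/(6*(6 + 1/6))) = (-1/12*2)*((27 + 2 + 4*(1/6))/(6*(6 + 1/6))) = -(27 + 2 + 2/3)/(36*37/6) = -6*89/(36*37*3) = -1/6*89/111 = -89/666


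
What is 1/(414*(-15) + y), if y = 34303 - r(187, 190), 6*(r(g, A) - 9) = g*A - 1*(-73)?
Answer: 6/132901 ≈ 4.5146e-5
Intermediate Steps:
r(g, A) = 127/6 + A*g/6 (r(g, A) = 9 + (g*A - 1*(-73))/6 = 9 + (A*g + 73)/6 = 9 + (73 + A*g)/6 = 9 + (73/6 + A*g/6) = 127/6 + A*g/6)
y = 170161/6 (y = 34303 - (127/6 + (1/6)*190*187) = 34303 - (127/6 + 17765/3) = 34303 - 1*35657/6 = 34303 - 35657/6 = 170161/6 ≈ 28360.)
1/(414*(-15) + y) = 1/(414*(-15) + 170161/6) = 1/(-6210 + 170161/6) = 1/(132901/6) = 6/132901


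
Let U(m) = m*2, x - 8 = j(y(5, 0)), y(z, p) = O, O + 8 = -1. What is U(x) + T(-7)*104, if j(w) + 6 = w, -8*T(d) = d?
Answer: 77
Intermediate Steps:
O = -9 (O = -8 - 1 = -9)
T(d) = -d/8
y(z, p) = -9
j(w) = -6 + w
x = -7 (x = 8 + (-6 - 9) = 8 - 15 = -7)
U(m) = 2*m
U(x) + T(-7)*104 = 2*(-7) - 1/8*(-7)*104 = -14 + (7/8)*104 = -14 + 91 = 77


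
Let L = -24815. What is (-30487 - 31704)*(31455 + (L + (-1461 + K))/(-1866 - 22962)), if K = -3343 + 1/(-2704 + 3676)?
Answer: -47210837215450877/24132816 ≈ -1.9563e+9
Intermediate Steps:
K = -3249395/972 (K = -3343 + 1/972 = -3249395/972 ≈ -3343.0)
(-30487 - 31704)*(31455 + (L + (-1461 + K))/(-1866 - 22962)) = (-30487 - 31704)*(31455 + (-24815 + (-1461 - 3249395/972))/(-1866 - 22962)) = -62191*(31455 + (-24815 - 4669487/972)/(-24828)) = -62191*(31455 - 28789667/972*(-1/24828)) = -62191*(31455 + 28789667/24132816) = -62191*759126516947/24132816 = -47210837215450877/24132816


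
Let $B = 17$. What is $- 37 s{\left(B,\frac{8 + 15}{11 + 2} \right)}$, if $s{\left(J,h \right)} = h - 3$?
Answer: $\frac{592}{13} \approx 45.538$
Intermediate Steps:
$s{\left(J,h \right)} = -3 + h$
$- 37 s{\left(B,\frac{8 + 15}{11 + 2} \right)} = - 37 \left(-3 + \frac{8 + 15}{11 + 2}\right) = - 37 \left(-3 + \frac{23}{13}\right) = \left(-37\right) \left(- \frac{16}{13}\right) = \frac{592}{13}$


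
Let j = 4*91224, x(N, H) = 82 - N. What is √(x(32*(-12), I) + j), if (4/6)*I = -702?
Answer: √365362 ≈ 604.45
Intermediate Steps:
I = -1053 (I = (3/2)*(-702) = -1053)
j = 364896
√(x(32*(-12), I) + j) = √((82 - 32*(-12)) + 364896) = √((82 - 1*(-384)) + 364896) = √((82 + 384) + 364896) = √(466 + 364896) = √365362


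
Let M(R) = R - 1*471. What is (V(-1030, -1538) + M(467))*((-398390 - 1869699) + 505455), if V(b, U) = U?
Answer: 2717981628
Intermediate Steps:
M(R) = -471 + R (M(R) = R - 471 = -471 + R)
(V(-1030, -1538) + M(467))*((-398390 - 1869699) + 505455) = (-1538 + (-471 + 467))*((-398390 - 1869699) + 505455) = (-1538 - 4)*(-2268089 + 505455) = -1542*(-1762634) = 2717981628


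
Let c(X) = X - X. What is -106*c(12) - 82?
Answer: -82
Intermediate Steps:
c(X) = 0
-106*c(12) - 82 = -106*0 - 82 = 0 - 82 = -82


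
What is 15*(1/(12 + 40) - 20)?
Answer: -15585/52 ≈ -299.71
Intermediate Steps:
15*(1/(12 + 40) - 20) = 15*(1/52 - 20) = 15*(-1039/52) = -15585/52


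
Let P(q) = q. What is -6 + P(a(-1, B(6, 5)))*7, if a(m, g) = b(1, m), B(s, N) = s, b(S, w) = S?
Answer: 1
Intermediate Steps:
a(m, g) = 1
-6 + P(a(-1, B(6, 5)))*7 = -6 + 1*7 = -6 + 7 = 1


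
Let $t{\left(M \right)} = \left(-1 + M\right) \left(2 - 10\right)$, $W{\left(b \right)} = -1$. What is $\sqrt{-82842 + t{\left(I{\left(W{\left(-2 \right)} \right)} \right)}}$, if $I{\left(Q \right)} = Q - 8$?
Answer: $i \sqrt{82762} \approx 287.68 i$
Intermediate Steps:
$I{\left(Q \right)} = -8 + Q$
$t{\left(M \right)} = 8 - 8 M$ ($t{\left(M \right)} = \left(-1 + M\right) \left(-8\right) = 8 - 8 M$)
$\sqrt{-82842 + t{\left(I{\left(W{\left(-2 \right)} \right)} \right)}} = \sqrt{-82842 - \left(-8 + 8 \left(-8 - 1\right)\right)} = \sqrt{-82842 + \left(8 - -72\right)} = \sqrt{-82842 + \left(8 + 72\right)} = \sqrt{-82842 + 80} = \sqrt{-82762} = i \sqrt{82762}$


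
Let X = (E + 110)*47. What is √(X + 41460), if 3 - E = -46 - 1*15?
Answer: √49638 ≈ 222.80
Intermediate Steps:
E = 64 (E = 3 - (-46 - 1*15) = 3 - (-46 - 15) = 3 - 1*(-61) = 3 + 61 = 64)
X = 8178 (X = (64 + 110)*47 = 174*47 = 8178)
√(X + 41460) = √(8178 + 41460) = √49638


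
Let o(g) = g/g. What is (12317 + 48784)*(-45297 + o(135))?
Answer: -2767630896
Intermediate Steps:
o(g) = 1
(12317 + 48784)*(-45297 + o(135)) = (12317 + 48784)*(-45297 + 1) = 61101*(-45296) = -2767630896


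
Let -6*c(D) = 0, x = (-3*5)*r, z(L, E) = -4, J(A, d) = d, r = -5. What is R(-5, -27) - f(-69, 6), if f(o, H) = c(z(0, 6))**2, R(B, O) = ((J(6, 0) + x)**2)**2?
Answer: 31640625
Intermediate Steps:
x = 75 (x = -3*5*(-5) = -15*(-5) = 75)
c(D) = 0 (c(D) = -1/6*0 = 0)
R(B, O) = 31640625 (R(B, O) = ((0 + 75)**2)**2 = (75**2)**2 = 5625**2 = 31640625)
f(o, H) = 0 (f(o, H) = 0**2 = 0)
R(-5, -27) - f(-69, 6) = 31640625 - 1*0 = 31640625 + 0 = 31640625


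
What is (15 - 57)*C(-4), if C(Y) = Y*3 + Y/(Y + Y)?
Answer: 483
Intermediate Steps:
C(Y) = 1/2 + 3*Y (C(Y) = 3*Y + Y/((2*Y)) = 3*Y + Y*(1/(2*Y)) = 3*Y + 1/2 = 1/2 + 3*Y)
(15 - 57)*C(-4) = (15 - 57)*(1/2 + 3*(-4)) = -42*(1/2 - 12) = -42*(-23/2) = 483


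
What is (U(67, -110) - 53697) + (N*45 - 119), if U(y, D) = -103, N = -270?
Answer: -66069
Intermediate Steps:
(U(67, -110) - 53697) + (N*45 - 119) = (-103 - 53697) + (-270*45 - 119) = -53800 + (-12150 - 119) = -53800 - 12269 = -66069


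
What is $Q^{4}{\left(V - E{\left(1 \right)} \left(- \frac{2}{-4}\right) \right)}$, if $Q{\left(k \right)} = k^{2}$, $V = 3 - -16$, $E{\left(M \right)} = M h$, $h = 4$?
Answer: $6975757441$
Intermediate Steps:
$E{\left(M \right)} = 4 M$ ($E{\left(M \right)} = M 4 = 4 M$)
$V = 19$ ($V = 3 + 16 = 19$)
$Q^{4}{\left(V - E{\left(1 \right)} \left(- \frac{2}{-4}\right) \right)} = \left(\left(19 - 4 \cdot 1 \left(- \frac{2}{-4}\right)\right)^{2}\right)^{4} = \left(\left(19 - 4 \left(\left(-2\right) \left(- \frac{1}{4}\right)\right)\right)^{2}\right)^{4} = \left(\left(19 - 4 \cdot \frac{1}{2}\right)^{2}\right)^{4} = \left(\left(19 - 2\right)^{2}\right)^{4} = \left(17^{2}\right)^{4} = 289^{4} = 6975757441$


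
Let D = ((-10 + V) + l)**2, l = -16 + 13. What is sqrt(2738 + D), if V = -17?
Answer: sqrt(3638) ≈ 60.316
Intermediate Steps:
l = -3
D = 900 (D = ((-10 - 17) - 3)**2 = (-27 - 3)**2 = (-30)**2 = 900)
sqrt(2738 + D) = sqrt(2738 + 900) = sqrt(3638)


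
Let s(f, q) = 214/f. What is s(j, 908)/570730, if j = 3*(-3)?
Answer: -107/2568285 ≈ -4.1662e-5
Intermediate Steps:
j = -9
s(j, 908)/570730 = (214/(-9))/570730 = (214*(-⅑))*(1/570730) = -214/9*1/570730 = -107/2568285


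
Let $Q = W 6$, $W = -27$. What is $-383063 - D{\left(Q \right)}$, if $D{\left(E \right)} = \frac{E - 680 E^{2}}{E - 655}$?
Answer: $- \frac{330808553}{817} \approx -4.0491 \cdot 10^{5}$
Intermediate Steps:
$Q = -162$ ($Q = \left(-27\right) 6 = -162$)
$D{\left(E \right)} = \frac{E - 680 E^{2}}{-655 + E}$
$-383063 - D{\left(Q \right)} = -383063 - - \frac{162 \left(1 - -110160\right)}{-655 - 162} = -383063 - - \frac{162 \left(1 + 110160\right)}{-817} = -383063 - \left(-162\right) \left(- \frac{1}{817}\right) 110161 = -383063 - \frac{17846082}{817} = - \frac{330808553}{817}$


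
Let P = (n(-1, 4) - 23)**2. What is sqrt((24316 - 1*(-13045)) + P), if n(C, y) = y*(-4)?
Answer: sqrt(38882) ≈ 197.19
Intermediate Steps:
n(C, y) = -4*y
P = 1521 (P = (-4*4 - 23)**2 = (-16 - 23)**2 = (-39)**2 = 1521)
sqrt((24316 - 1*(-13045)) + P) = sqrt((24316 - 1*(-13045)) + 1521) = sqrt((24316 + 13045) + 1521) = sqrt(37361 + 1521) = sqrt(38882)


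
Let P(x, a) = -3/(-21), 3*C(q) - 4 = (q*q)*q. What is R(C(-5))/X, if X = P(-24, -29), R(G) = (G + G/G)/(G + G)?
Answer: 413/121 ≈ 3.4132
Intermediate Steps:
C(q) = 4/3 + q**3/3 (C(q) = 4/3 + ((q*q)*q)/3 = 4/3 + (q**2*q)/3 = 4/3 + q**3/3)
P(x, a) = 1/7 (P(x, a) = -3*(-1/21) = 1/7)
R(G) = (1 + G)/(2*G) (R(G) = (G + 1)/((2*G)) = (1 + G)*(1/(2*G)) = (1 + G)/(2*G))
X = 1/7 ≈ 0.14286
R(C(-5))/X = ((1 + (4/3 + (1/3)*(-5)**3))/(2*(4/3 + (1/3)*(-5)**3)))/(1/7) = ((1 + (4/3 + (1/3)*(-125)))/(2*(4/3 + (1/3)*(-125))))*7 = ((1 + (4/3 - 125/3))/(2*(4/3 - 125/3)))*7 = ((1 - 121/3)/(2*(-121/3)))*7 = ((1/2)*(-3/121)*(-118/3))*7 = (59/121)*7 = 413/121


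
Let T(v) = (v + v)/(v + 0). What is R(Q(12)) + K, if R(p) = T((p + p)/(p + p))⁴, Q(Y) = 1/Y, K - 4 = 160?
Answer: 180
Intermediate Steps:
K = 164 (K = 4 + 160 = 164)
T(v) = 2 (T(v) = (2*v)/v = 2)
R(p) = 16 (R(p) = 2⁴ = 16)
R(Q(12)) + K = 16 + 164 = 180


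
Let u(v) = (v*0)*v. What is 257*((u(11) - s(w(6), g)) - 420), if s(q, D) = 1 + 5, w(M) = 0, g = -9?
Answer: -109482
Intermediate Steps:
s(q, D) = 6
u(v) = 0 (u(v) = 0*v = 0)
257*((u(11) - s(w(6), g)) - 420) = 257*((0 - 1*6) - 420) = 257*((0 - 6) - 420) = 257*(-6 - 420) = 257*(-426) = -109482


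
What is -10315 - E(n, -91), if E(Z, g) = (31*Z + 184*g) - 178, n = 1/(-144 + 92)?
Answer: 343595/52 ≈ 6607.6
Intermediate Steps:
n = -1/52 (n = 1/(-52) = -1/52 ≈ -0.019231)
E(Z, g) = -178 + 31*Z + 184*g
-10315 - E(n, -91) = -10315 - (-178 + 31*(-1/52) + 184*(-91)) = -10315 - (-178 - 31/52 - 16744) = -10315 - 1*(-879975/52) = -10315 + 879975/52 = 343595/52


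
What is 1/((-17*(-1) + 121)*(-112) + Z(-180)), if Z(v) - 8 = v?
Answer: -1/15628 ≈ -6.3988e-5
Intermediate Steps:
Z(v) = 8 + v
1/((-17*(-1) + 121)*(-112) + Z(-180)) = 1/((-17*(-1) + 121)*(-112) + (8 - 180)) = 1/((17 + 121)*(-112) - 172) = 1/(138*(-112) - 172) = 1/(-15456 - 172) = 1/(-15628) = -1/15628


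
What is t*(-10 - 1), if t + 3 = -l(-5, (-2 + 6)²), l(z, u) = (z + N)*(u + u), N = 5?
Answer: 33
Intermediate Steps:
l(z, u) = 2*u*(5 + z) (l(z, u) = (z + 5)*(u + u) = (5 + z)*(2*u) = 2*u*(5 + z))
t = -3 (t = -3 - 2*(-2 + 6)²*(5 - 5) = -3 - 2*4²*0 = -3 - 2*16*0 = -3 - 1*0 = -3 + 0 = -3)
t*(-10 - 1) = -3*(-10 - 1) = -3*(-11) = 33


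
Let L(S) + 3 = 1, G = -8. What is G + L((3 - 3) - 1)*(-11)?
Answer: 14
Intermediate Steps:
L(S) = -2 (L(S) = -3 + 1 = -2)
G + L((3 - 3) - 1)*(-11) = -8 - 2*(-11) = -8 + 22 = 14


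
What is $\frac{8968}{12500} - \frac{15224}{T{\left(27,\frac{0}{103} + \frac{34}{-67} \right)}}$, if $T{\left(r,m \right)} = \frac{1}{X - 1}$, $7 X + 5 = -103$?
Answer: $\frac{5471140694}{21875} \approx 2.5011 \cdot 10^{5}$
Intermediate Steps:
$X = - \frac{108}{7}$ ($X = - \frac{5}{7} + \frac{1}{7} \left(-103\right) = - \frac{5}{7} - \frac{103}{7} = - \frac{108}{7} \approx -15.429$)
$T{\left(r,m \right)} = - \frac{7}{115}$ ($T{\left(r,m \right)} = \frac{1}{- \frac{108}{7} - 1} = \frac{1}{- \frac{115}{7}} = - \frac{7}{115}$)
$\frac{8968}{12500} - \frac{15224}{T{\left(27,\frac{0}{103} + \frac{34}{-67} \right)}} = \frac{8968}{12500} - \frac{15224}{- \frac{7}{115}} = 8968 \cdot \frac{1}{12500} - - \frac{1750760}{7} = \frac{2242}{3125} + \frac{1750760}{7} = \frac{5471140694}{21875}$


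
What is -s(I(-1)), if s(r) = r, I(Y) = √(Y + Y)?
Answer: -I*√2 ≈ -1.4142*I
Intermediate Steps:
I(Y) = √2*√Y (I(Y) = √(2*Y) = √2*√Y)
-s(I(-1)) = -√2*√(-1) = -√2*I = -I*√2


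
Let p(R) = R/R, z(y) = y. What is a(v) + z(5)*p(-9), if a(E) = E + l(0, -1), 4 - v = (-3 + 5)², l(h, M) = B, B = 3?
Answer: 8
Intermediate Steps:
p(R) = 1
l(h, M) = 3
v = 0 (v = 4 - (-3 + 5)² = 4 - 1*2² = 4 - 1*4 = 4 - 4 = 0)
a(E) = 3 + E (a(E) = E + 3 = 3 + E)
a(v) + z(5)*p(-9) = (3 + 0) + 5*1 = 3 + 5 = 8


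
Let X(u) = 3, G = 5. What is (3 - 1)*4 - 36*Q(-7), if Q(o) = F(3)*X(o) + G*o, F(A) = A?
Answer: 944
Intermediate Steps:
Q(o) = 9 + 5*o (Q(o) = 3*3 + 5*o = 9 + 5*o)
(3 - 1)*4 - 36*Q(-7) = (3 - 1)*4 - 36*(9 + 5*(-7)) = 2*4 - 36*(9 - 35) = 8 - 36*(-26) = 8 + 936 = 944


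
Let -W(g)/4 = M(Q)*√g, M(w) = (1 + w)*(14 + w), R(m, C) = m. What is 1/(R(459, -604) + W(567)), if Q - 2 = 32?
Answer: -17/948318597 - 2240*√7/948318597 ≈ -6.2674e-6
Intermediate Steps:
Q = 34 (Q = 2 + 32 = 34)
W(g) = -6720*√g (W(g) = -4*(14 + 34² + 15*34)*√g = -4*(14 + 1156 + 510)*√g = -6720*√g)
1/(R(459, -604) + W(567)) = 1/(459 - 60480*√7)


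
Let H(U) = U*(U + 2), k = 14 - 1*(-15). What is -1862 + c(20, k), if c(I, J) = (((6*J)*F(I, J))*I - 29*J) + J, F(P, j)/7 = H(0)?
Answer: -2674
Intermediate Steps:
k = 29 (k = 14 + 15 = 29)
H(U) = U*(2 + U)
F(P, j) = 0 (F(P, j) = 7*(0*(2 + 0)) = 7*(0*2) = 7*0 = 0)
c(I, J) = -28*J (c(I, J) = (((6*J)*0)*I - 29*J) + J = (0*I - 29*J) + J = (0 - 29*J) + J = -29*J + J = -28*J)
-1862 + c(20, k) = -1862 - 28*29 = -1862 - 812 = -2674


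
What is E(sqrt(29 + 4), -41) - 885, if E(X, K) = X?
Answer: -885 + sqrt(33) ≈ -879.26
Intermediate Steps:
E(sqrt(29 + 4), -41) - 885 = sqrt(29 + 4) - 885 = sqrt(33) - 885 = -885 + sqrt(33)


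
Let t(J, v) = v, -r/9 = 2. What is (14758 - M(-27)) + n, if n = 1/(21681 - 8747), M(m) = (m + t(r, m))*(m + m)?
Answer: 153164429/12934 ≈ 11842.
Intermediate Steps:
r = -18 (r = -9*2 = -18)
M(m) = 4*m² (M(m) = (m + m)*(m + m) = (2*m)*(2*m) = 4*m²)
n = 1/12934 ≈ 7.7316e-5
(14758 - M(-27)) + n = (14758 - 4*(-27)²) + 1/12934 = (14758 - 4*729) + 1/12934 = (14758 - 1*2916) + 1/12934 = (14758 - 2916) + 1/12934 = 11842 + 1/12934 = 153164429/12934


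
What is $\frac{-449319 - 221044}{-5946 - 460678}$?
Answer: $\frac{670363}{466624} \approx 1.4366$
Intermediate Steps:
$\frac{-449319 - 221044}{-5946 - 460678} = - \frac{670363}{-466624} = \left(-670363\right) \left(- \frac{1}{466624}\right) = \frac{670363}{466624}$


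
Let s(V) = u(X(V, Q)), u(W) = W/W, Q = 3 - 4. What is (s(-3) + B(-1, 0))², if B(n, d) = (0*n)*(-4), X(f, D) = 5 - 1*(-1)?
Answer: 1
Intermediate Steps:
Q = -1
X(f, D) = 6 (X(f, D) = 5 + 1 = 6)
u(W) = 1
s(V) = 1
B(n, d) = 0 (B(n, d) = 0*(-4) = 0)
(s(-3) + B(-1, 0))² = (1 + 0)² = 1² = 1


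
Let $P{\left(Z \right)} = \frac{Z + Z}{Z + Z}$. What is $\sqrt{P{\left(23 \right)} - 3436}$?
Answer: $i \sqrt{3435} \approx 58.609 i$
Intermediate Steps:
$P{\left(Z \right)} = 1$ ($P{\left(Z \right)} = \frac{2 Z}{2 Z} = 2 Z \frac{1}{2 Z} = 1$)
$\sqrt{P{\left(23 \right)} - 3436} = \sqrt{1 - 3436} = \sqrt{-3435} = i \sqrt{3435}$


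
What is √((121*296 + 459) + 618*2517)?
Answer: √1591781 ≈ 1261.7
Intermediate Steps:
√((121*296 + 459) + 618*2517) = √((35816 + 459) + 1555506) = √(36275 + 1555506) = √1591781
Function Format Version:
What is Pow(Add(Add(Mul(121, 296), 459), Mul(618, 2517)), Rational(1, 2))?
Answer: Pow(1591781, Rational(1, 2)) ≈ 1261.7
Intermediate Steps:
Pow(Add(Add(Mul(121, 296), 459), Mul(618, 2517)), Rational(1, 2)) = Pow(Add(Add(35816, 459), 1555506), Rational(1, 2)) = Pow(Add(36275, 1555506), Rational(1, 2)) = Pow(1591781, Rational(1, 2))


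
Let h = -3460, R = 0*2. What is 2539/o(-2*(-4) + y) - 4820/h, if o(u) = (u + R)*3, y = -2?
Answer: 443585/3114 ≈ 142.45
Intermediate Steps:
R = 0
o(u) = 3*u (o(u) = (u + 0)*3 = u*3 = 3*u)
2539/o(-2*(-4) + y) - 4820/h = 2539/((3*(-2*(-4) - 2))) - 4820/(-3460) = 2539/((3*(8 - 2))) - 4820*(-1/3460) = 2539/((3*6)) + 241/173 = 2539/18 + 241/173 = 443585/3114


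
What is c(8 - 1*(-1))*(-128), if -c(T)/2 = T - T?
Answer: 0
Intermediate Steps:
c(T) = 0 (c(T) = -2*(T - T) = -2*0 = 0)
c(8 - 1*(-1))*(-128) = 0*(-128) = 0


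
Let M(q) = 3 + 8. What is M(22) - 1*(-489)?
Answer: 500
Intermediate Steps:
M(q) = 11
M(22) - 1*(-489) = 11 - 1*(-489) = 11 + 489 = 500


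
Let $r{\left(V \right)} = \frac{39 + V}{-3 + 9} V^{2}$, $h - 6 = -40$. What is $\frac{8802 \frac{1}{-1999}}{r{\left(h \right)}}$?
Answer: $- \frac{13203}{2888555} \approx -0.0045708$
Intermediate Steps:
$h = -34$ ($h = 6 - 40 = -34$)
$r{\left(V \right)} = V^{2} \left(\frac{13}{2} + \frac{V}{6}\right)$ ($r{\left(V \right)} = \frac{39 + V}{6} V^{2} = \left(39 + V\right) \frac{1}{6} V^{2} = \left(\frac{13}{2} + \frac{V}{6}\right) V^{2} = V^{2} \left(\frac{13}{2} + \frac{V}{6}\right)$)
$\frac{8802 \frac{1}{-1999}}{r{\left(h \right)}} = \frac{8802 \frac{1}{-1999}}{\frac{1}{6} \left(-34\right)^{2} \left(39 - 34\right)} = \frac{8802 \left(- \frac{1}{1999}\right)}{\frac{1}{6} \cdot 1156 \cdot 5} = - \frac{8802}{1999 \cdot \frac{2890}{3}} = \left(- \frac{8802}{1999}\right) \frac{3}{2890} = - \frac{13203}{2888555}$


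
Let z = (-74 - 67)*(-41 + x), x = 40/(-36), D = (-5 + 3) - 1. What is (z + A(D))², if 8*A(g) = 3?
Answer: 20309955169/576 ≈ 3.5260e+7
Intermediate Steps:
D = -3 (D = -2 - 1 = -3)
x = -10/9 (x = 40*(-1/36) = -10/9 ≈ -1.1111)
A(g) = 3/8 (A(g) = (⅛)*3 = 3/8)
z = 17813/3 (z = (-74 - 67)*(-41 - 10/9) = -141*(-379/9) = 17813/3 ≈ 5937.7)
(z + A(D))² = (17813/3 + 3/8)² = (142513/24)² = 20309955169/576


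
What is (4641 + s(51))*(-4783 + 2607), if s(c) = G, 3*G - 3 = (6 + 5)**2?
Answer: -30566272/3 ≈ -1.0189e+7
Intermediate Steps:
G = 124/3 (G = 1 + (6 + 5)**2/3 = 1 + (1/3)*11**2 = 1 + (1/3)*121 = 1 + 121/3 = 124/3 ≈ 41.333)
s(c) = 124/3
(4641 + s(51))*(-4783 + 2607) = (4641 + 124/3)*(-4783 + 2607) = (14047/3)*(-2176) = -30566272/3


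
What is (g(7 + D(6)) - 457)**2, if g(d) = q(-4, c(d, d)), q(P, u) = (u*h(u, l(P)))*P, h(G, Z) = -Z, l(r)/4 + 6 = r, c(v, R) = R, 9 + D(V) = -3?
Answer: 117649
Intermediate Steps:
D(V) = -12 (D(V) = -9 - 3 = -12)
l(r) = -24 + 4*r
q(P, u) = P*u*(24 - 4*P) (q(P, u) = (u*(-(-24 + 4*P)))*P = (u*(24 - 4*P))*P = P*u*(24 - 4*P))
g(d) = -160*d (g(d) = 4*(-4)*d*(6 - 1*(-4)) = 4*(-4)*d*(6 + 4) = 4*(-4)*d*10 = -160*d)
(g(7 + D(6)) - 457)**2 = (-160*(7 - 12) - 457)**2 = (-160*(-5) - 457)**2 = (800 - 457)**2 = 343**2 = 117649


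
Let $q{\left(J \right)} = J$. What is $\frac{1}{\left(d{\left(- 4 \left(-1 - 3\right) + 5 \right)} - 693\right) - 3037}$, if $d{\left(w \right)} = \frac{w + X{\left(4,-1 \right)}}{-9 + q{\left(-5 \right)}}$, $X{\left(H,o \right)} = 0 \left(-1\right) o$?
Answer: $- \frac{2}{7463} \approx -0.00026799$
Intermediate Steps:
$X{\left(H,o \right)} = 0$ ($X{\left(H,o \right)} = 0 o = 0$)
$d{\left(w \right)} = - \frac{w}{14}$ ($d{\left(w \right)} = \frac{w + 0}{-9 - 5} = \frac{w}{-14} = w \left(- \frac{1}{14}\right) = - \frac{w}{14}$)
$\frac{1}{\left(d{\left(- 4 \left(-1 - 3\right) + 5 \right)} - 693\right) - 3037} = \frac{1}{\left(- \frac{- 4 \left(-1 - 3\right) + 5}{14} - 693\right) - 3037} = \frac{1}{\left(- \frac{\left(-4\right) \left(-4\right) + 5}{14} - 693\right) - 3037} = \frac{1}{\left(- \frac{16 + 5}{14} - 693\right) - 3037} = \frac{1}{\left(\left(- \frac{1}{14}\right) 21 - 693\right) - 3037} = \frac{1}{\left(- \frac{3}{2} - 693\right) - 3037} = \frac{1}{- \frac{1389}{2} - 3037} = \frac{1}{- \frac{7463}{2}} = - \frac{2}{7463}$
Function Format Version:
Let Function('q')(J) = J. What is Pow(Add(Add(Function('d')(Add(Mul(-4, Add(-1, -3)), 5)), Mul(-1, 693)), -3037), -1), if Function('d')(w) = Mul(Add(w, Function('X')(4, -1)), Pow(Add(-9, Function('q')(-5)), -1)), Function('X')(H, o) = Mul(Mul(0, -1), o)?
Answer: Rational(-2, 7463) ≈ -0.00026799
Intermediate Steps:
Function('X')(H, o) = 0 (Function('X')(H, o) = Mul(0, o) = 0)
Function('d')(w) = Mul(Rational(-1, 14), w) (Function('d')(w) = Mul(Add(w, 0), Pow(Add(-9, -5), -1)) = Mul(w, Pow(-14, -1)) = Mul(w, Rational(-1, 14)) = Mul(Rational(-1, 14), w))
Pow(Add(Add(Function('d')(Add(Mul(-4, Add(-1, -3)), 5)), Mul(-1, 693)), -3037), -1) = Pow(Add(Add(Mul(Rational(-1, 14), Add(Mul(-4, Add(-1, -3)), 5)), Mul(-1, 693)), -3037), -1) = Pow(Add(Add(Mul(Rational(-1, 14), Add(Mul(-4, -4), 5)), -693), -3037), -1) = Pow(Add(Add(Mul(Rational(-1, 14), Add(16, 5)), -693), -3037), -1) = Pow(Add(Add(Mul(Rational(-1, 14), 21), -693), -3037), -1) = Pow(Add(Add(Rational(-3, 2), -693), -3037), -1) = Pow(Add(Rational(-1389, 2), -3037), -1) = Pow(Rational(-7463, 2), -1) = Rational(-2, 7463)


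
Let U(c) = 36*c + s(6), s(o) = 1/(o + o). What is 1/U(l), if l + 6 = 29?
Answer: 12/9937 ≈ 0.0012076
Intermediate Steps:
s(o) = 1/(2*o)
l = 23 (l = -6 + 29 = 23)
U(c) = 1/12 + 36*c (U(c) = 36*c + (½)/6 = 36*c + (½)*(⅙) = 36*c + 1/12 = 1/12 + 36*c)
1/U(l) = 1/(1/12 + 36*23) = 1/(1/12 + 828) = 1/(9937/12) = 12/9937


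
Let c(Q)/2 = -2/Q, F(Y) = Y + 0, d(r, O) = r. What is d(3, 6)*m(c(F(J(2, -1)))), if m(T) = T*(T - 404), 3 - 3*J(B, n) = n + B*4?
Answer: -3609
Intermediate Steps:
J(B, n) = 1 - 4*B/3 - n/3 (J(B, n) = 1 - (n + B*4)/3 = 1 - (n + 4*B)/3 = 1 + (-4*B/3 - n/3) = 1 - 4*B/3 - n/3)
F(Y) = Y
c(Q) = -4/Q (c(Q) = 2*(-2/Q) = -4/Q)
m(T) = T*(-404 + T)
d(3, 6)*m(c(F(J(2, -1)))) = 3*((-4/(1 - 4/3*2 - ⅓*(-1)))*(-404 - 4/(1 - 4/3*2 - ⅓*(-1)))) = 3*((-4/(1 - 8/3 + ⅓))*(-404 - 4/(1 - 8/3 + ⅓))) = 3*((-4/(-4/3))*(-404 - 4/(-4/3))) = 3*((-4*(-¾))*(-404 - 4*(-¾))) = 3*(3*(-404 + 3)) = 3*(3*(-401)) = 3*(-1203) = -3609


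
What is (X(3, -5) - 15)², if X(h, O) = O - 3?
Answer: 529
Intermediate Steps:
X(h, O) = -3 + O
(X(3, -5) - 15)² = ((-3 - 5) - 15)² = (-8 - 15)² = (-23)² = 529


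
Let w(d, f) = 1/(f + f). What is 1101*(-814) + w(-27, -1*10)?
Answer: -17924281/20 ≈ -8.9621e+5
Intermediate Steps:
w(d, f) = 1/(2*f)
1101*(-814) + w(-27, -1*10) = 1101*(-814) + 1/(2*((-1*10))) = -896214 + (1/2)/(-10) = -896214 + (1/2)*(-1/10) = -896214 - 1/20 = -17924281/20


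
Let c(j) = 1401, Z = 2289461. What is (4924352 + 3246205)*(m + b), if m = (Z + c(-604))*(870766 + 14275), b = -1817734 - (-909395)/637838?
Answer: 10566325435035951146410743/637838 ≈ 1.6566e+19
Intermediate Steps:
b = -1159418909697/637838 (b = -1817734 - (-909395)/637838 = -1817734 - 1*(-909395/637838) = -1817734 + 909395/637838 = -1159418909697/637838 ≈ -1.8177e+6)
m = 2027506795342 (m = (2289461 + 1401)*(870766 + 14275) = 2290862*885041 = 2027506795342)
(4924352 + 3246205)*(m + b) = (4924352 + 3246205)*(2027506795342 - 1159418909697/637838) = 8170557*(1293219719908440899/637838) = 10566325435035951146410743/637838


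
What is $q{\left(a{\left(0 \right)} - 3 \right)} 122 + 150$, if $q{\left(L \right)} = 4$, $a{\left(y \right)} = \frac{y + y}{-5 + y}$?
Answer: $638$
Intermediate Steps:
$a{\left(y \right)} = \frac{2 y}{-5 + y}$
$q{\left(a{\left(0 \right)} - 3 \right)} 122 + 150 = 4 \cdot 122 + 150 = 488 + 150 = 638$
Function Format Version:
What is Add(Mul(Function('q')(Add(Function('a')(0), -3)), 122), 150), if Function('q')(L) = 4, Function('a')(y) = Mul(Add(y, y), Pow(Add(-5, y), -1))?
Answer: 638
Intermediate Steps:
Function('a')(y) = Mul(2, y, Pow(Add(-5, y), -1)) (Function('a')(y) = Mul(Mul(2, y), Pow(Add(-5, y), -1)) = Mul(2, y, Pow(Add(-5, y), -1)))
Add(Mul(Function('q')(Add(Function('a')(0), -3)), 122), 150) = Add(Mul(4, 122), 150) = Add(488, 150) = 638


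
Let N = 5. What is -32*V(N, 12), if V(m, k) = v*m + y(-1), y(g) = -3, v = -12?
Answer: 2016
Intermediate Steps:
V(m, k) = -3 - 12*m (V(m, k) = -12*m - 3 = -3 - 12*m)
-32*V(N, 12) = -32*(-3 - 12*5) = -32*(-3 - 60) = -32*(-63) = 2016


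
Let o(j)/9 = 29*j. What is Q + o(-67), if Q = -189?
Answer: -17676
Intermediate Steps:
o(j) = 261*j (o(j) = 9*(29*j) = 261*j)
Q + o(-67) = -189 + 261*(-67) = -189 - 17487 = -17676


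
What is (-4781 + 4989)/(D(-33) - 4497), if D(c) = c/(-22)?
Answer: -416/8991 ≈ -0.046268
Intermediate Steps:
D(c) = -c/22 (D(c) = c*(-1/22) = -c/22)
(-4781 + 4989)/(D(-33) - 4497) = (-4781 + 4989)/(-1/22*(-33) - 4497) = 208/(3/2 - 4497) = 208/(-8991/2) = 208*(-2/8991) = -416/8991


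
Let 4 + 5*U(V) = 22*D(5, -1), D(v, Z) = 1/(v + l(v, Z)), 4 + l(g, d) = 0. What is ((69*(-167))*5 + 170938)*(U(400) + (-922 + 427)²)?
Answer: 138836880189/5 ≈ 2.7767e+10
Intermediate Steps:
l(g, d) = -4 (l(g, d) = -4 + 0 = -4)
D(v, Z) = 1/(-4 + v) (D(v, Z) = 1/(v - 4) = 1/(-4 + v))
U(V) = 18/5 (U(V) = -⅘ + (22/(-4 + 5))/5 = -⅘ + (22/1)/5 = -⅘ + (22*1)/5 = -⅘ + (⅕)*22 = -⅘ + 22/5 = 18/5)
((69*(-167))*5 + 170938)*(U(400) + (-922 + 427)²) = ((69*(-167))*5 + 170938)*(18/5 + (-922 + 427)²) = (-11523*5 + 170938)*(18/5 + (-495)²) = (-57615 + 170938)*(18/5 + 245025) = 113323*(1225143/5) = 138836880189/5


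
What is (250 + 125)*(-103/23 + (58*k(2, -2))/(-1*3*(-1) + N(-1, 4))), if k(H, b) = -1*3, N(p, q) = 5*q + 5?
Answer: -1291125/322 ≈ -4009.7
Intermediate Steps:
N(p, q) = 5 + 5*q
k(H, b) = -3
(250 + 125)*(-103/23 + (58*k(2, -2))/(-1*3*(-1) + N(-1, 4))) = (250 + 125)*(-103/23 + (58*(-3))/(-1*3*(-1) + (5 + 5*4))) = 375*(-103*1/23 - 174/(-3*(-1) + (5 + 20))) = 375*(-103/23 - 174/(3 + 25)) = 375*(-103/23 - 174/28) = 375*(-103/23 - 174*1/28) = 375*(-103/23 - 87/14) = 375*(-3443/322) = -1291125/322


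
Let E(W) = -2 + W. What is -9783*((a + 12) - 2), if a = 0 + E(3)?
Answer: -107613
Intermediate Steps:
a = 1 (a = 0 + (-2 + 3) = 0 + 1 = 1)
-9783*((a + 12) - 2) = -9783*((1 + 12) - 2) = -9783*(13 - 2) = -9783*11 = -107613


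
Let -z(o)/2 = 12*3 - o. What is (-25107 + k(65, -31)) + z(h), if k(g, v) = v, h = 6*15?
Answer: -25030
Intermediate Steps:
h = 90
z(o) = -72 + 2*o (z(o) = -2*(12*3 - o) = -2*(36 - o) = -72 + 2*o)
(-25107 + k(65, -31)) + z(h) = (-25107 - 31) + (-72 + 2*90) = -25138 + (-72 + 180) = -25138 + 108 = -25030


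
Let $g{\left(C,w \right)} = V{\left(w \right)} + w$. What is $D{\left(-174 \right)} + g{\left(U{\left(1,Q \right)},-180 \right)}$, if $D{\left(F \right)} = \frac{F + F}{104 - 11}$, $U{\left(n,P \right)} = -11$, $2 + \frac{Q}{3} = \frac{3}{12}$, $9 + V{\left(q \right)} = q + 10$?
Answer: $- \frac{11245}{31} \approx -362.74$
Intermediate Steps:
$V{\left(q \right)} = 1 + q$ ($V{\left(q \right)} = -9 + \left(q + 10\right) = -9 + \left(10 + q\right) = 1 + q$)
$Q = - \frac{21}{4}$ ($Q = -6 + 3 \cdot \frac{3}{12} = -6 + 3 \cdot 3 \cdot \frac{1}{12} = -6 + 3 \cdot \frac{1}{4} = -6 + \frac{3}{4} = - \frac{21}{4} \approx -5.25$)
$g{\left(C,w \right)} = 1 + 2 w$ ($g{\left(C,w \right)} = \left(1 + w\right) + w = 1 + 2 w$)
$D{\left(F \right)} = \frac{2 F}{93}$
$D{\left(-174 \right)} + g{\left(U{\left(1,Q \right)},-180 \right)} = \frac{2}{93} \left(-174\right) + \left(1 + 2 \left(-180\right)\right) = - \frac{116}{31} + \left(1 - 360\right) = - \frac{116}{31} - 359 = - \frac{11245}{31}$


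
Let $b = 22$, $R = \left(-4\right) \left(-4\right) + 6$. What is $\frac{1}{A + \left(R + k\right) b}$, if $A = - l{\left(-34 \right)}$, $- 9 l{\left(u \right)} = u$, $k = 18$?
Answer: $\frac{9}{7886} \approx 0.0011413$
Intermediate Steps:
$l{\left(u \right)} = - \frac{u}{9}$
$R = 22$ ($R = 16 + 6 = 22$)
$A = - \frac{34}{9}$ ($A = - \frac{\left(-1\right) \left(-34\right)}{9} = \left(-1\right) \frac{34}{9} = - \frac{34}{9} \approx -3.7778$)
$\frac{1}{A + \left(R + k\right) b} = \frac{1}{- \frac{34}{9} + \left(22 + 18\right) 22} = \frac{1}{- \frac{34}{9} + 40 \cdot 22} = \frac{1}{- \frac{34}{9} + 880} = \frac{1}{\frac{7886}{9}} = \frac{9}{7886}$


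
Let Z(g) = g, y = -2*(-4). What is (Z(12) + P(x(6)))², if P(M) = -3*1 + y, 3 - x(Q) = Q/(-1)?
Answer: 289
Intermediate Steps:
y = 8
x(Q) = 3 + Q (x(Q) = 3 - Q/(-1) = 3 - Q*(-1) = 3 - (-1)*Q = 3 + Q)
P(M) = 5 (P(M) = -3*1 + 8 = -3 + 8 = 5)
(Z(12) + P(x(6)))² = (12 + 5)² = 17² = 289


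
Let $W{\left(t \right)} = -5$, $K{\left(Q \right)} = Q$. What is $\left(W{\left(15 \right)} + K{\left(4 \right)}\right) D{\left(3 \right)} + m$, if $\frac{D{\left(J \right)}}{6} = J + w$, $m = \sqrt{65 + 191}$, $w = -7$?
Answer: $40$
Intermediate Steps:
$m = 16$ ($m = \sqrt{256} = 16$)
$D{\left(J \right)} = -42 + 6 J$ ($D{\left(J \right)} = 6 \left(J - 7\right) = 6 \left(-7 + J\right) = -42 + 6 J$)
$\left(W{\left(15 \right)} + K{\left(4 \right)}\right) D{\left(3 \right)} + m = \left(-5 + 4\right) \left(-42 + 6 \cdot 3\right) + 16 = - (-42 + 18) + 16 = \left(-1\right) \left(-24\right) + 16 = 24 + 16 = 40$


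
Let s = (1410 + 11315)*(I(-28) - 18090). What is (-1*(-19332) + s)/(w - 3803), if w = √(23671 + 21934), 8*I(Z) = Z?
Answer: 1751056784533/28834408 + 460440911*√45605/28834408 ≈ 64138.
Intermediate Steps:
I(Z) = Z/8
s = -460479575/2 (s = (1410 + 11315)*((⅛)*(-28) - 18090) = 12725*(-7/2 - 18090) = 12725*(-36187/2) = -460479575/2 ≈ -2.3024e+8)
w = √45605 ≈ 213.55
(-1*(-19332) + s)/(w - 3803) = (-1*(-19332) - 460479575/2)/(√45605 - 3803) = (19332 - 460479575/2)/(-3803 + √45605) = -460440911/(2*(-3803 + √45605))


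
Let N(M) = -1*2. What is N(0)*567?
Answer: -1134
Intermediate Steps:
N(M) = -2
N(0)*567 = -2*567 = -1134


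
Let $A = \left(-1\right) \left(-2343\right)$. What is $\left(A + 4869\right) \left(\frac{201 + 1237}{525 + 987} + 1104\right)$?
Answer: $\frac{502041143}{63} \approx 7.9689 \cdot 10^{6}$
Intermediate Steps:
$A = 2343$
$\left(A + 4869\right) \left(\frac{201 + 1237}{525 + 987} + 1104\right) = \left(2343 + 4869\right) \left(\frac{201 + 1237}{525 + 987} + 1104\right) = 7212 \left(\frac{1438}{1512} + 1104\right) = 7212 \left(1438 \cdot \frac{1}{1512} + 1104\right) = 7212 \left(\frac{719}{756} + 1104\right) = 7212 \cdot \frac{835343}{756} = \frac{502041143}{63}$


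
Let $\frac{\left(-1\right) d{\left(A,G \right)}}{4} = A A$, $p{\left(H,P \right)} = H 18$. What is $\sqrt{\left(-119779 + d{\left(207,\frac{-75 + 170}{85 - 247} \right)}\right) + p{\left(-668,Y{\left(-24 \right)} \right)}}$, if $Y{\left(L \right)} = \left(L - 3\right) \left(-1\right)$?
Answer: $i \sqrt{303199} \approx 550.63 i$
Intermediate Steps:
$Y{\left(L \right)} = 3 - L$ ($Y{\left(L \right)} = \left(-3 + L\right) \left(-1\right) = 3 - L$)
$p{\left(H,P \right)} = 18 H$
$d{\left(A,G \right)} = - 4 A^{2}$ ($d{\left(A,G \right)} = - 4 A A = - 4 A^{2}$)
$\sqrt{\left(-119779 + d{\left(207,\frac{-75 + 170}{85 - 247} \right)}\right) + p{\left(-668,Y{\left(-24 \right)} \right)}} = \sqrt{\left(-119779 - 4 \cdot 207^{2}\right) + 18 \left(-668\right)} = \sqrt{\left(-119779 - 171396\right) - 12024} = \sqrt{-291175 - 12024} = \sqrt{-303199} = i \sqrt{303199}$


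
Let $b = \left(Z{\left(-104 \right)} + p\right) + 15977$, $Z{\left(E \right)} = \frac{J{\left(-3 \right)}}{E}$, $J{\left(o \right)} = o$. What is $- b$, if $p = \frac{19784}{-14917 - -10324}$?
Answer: $- \frac{7629721787}{477672} \approx -15973.0$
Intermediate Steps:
$p = - \frac{19784}{4593}$ ($p = \frac{19784}{-14917 + 10324} = \frac{19784}{-4593} = 19784 \left(- \frac{1}{4593}\right) = - \frac{19784}{4593} \approx -4.3074$)
$Z{\left(E \right)} = - \frac{3}{E}$
$b = \frac{7629721787}{477672}$ ($b = \left(- \frac{3}{-104} - \frac{19784}{4593}\right) + 15977 = \left(\left(-3\right) \left(- \frac{1}{104}\right) - \frac{19784}{4593}\right) + 15977 = \left(\frac{3}{104} - \frac{19784}{4593}\right) + 15977 = - \frac{2043757}{477672} + 15977 = \frac{7629721787}{477672} \approx 15973.0$)
$- b = \left(-1\right) \frac{7629721787}{477672} = - \frac{7629721787}{477672}$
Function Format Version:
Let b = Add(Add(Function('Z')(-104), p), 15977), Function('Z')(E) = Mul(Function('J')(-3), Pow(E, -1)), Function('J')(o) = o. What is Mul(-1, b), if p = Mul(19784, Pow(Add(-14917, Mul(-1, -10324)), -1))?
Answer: Rational(-7629721787, 477672) ≈ -15973.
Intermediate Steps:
p = Rational(-19784, 4593) (p = Mul(19784, Pow(Add(-14917, 10324), -1)) = Mul(19784, Pow(-4593, -1)) = Mul(19784, Rational(-1, 4593)) = Rational(-19784, 4593) ≈ -4.3074)
Function('Z')(E) = Mul(-3, Pow(E, -1))
b = Rational(7629721787, 477672) (b = Add(Add(Mul(-3, Pow(-104, -1)), Rational(-19784, 4593)), 15977) = Add(Add(Mul(-3, Rational(-1, 104)), Rational(-19784, 4593)), 15977) = Add(Add(Rational(3, 104), Rational(-19784, 4593)), 15977) = Add(Rational(-2043757, 477672), 15977) = Rational(7629721787, 477672) ≈ 15973.)
Mul(-1, b) = Mul(-1, Rational(7629721787, 477672)) = Rational(-7629721787, 477672)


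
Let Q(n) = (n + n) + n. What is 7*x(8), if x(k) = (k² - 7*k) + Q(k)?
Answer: 224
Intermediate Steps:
Q(n) = 3*n (Q(n) = 2*n + n = 3*n)
x(k) = k² - 4*k (x(k) = (k² - 7*k) + 3*k = k² - 4*k)
7*x(8) = 7*(8*(-4 + 8)) = 7*(8*4) = 7*32 = 224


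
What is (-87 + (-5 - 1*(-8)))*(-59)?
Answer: 4956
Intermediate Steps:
(-87 + (-5 - 1*(-8)))*(-59) = (-87 + (-5 + 8))*(-59) = (-87 + 3)*(-59) = -84*(-59) = 4956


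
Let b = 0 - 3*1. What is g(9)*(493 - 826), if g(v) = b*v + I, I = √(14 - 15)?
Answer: 8991 - 333*I ≈ 8991.0 - 333.0*I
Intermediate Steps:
b = -3 (b = 0 - 3 = -3)
I
g(v) = I - 3*v (g(v) = -3*v + I = I - 3*v)
g(9)*(493 - 826) = (I - 3*9)*(493 - 826) = (I - 27)*(-333) = (-27 + I)*(-333) = 8991 - 333*I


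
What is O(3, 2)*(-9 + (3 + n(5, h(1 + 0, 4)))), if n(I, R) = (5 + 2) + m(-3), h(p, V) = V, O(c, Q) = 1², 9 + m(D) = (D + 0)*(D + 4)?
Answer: -11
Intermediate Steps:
m(D) = -9 + D*(4 + D) (m(D) = -9 + (D + 0)*(D + 4) = -9 + D*(4 + D))
O(c, Q) = 1
n(I, R) = -5 (n(I, R) = (5 + 2) + (-9 + (-3)² + 4*(-3)) = 7 + (-9 + 9 - 12) = 7 - 12 = -5)
O(3, 2)*(-9 + (3 + n(5, h(1 + 0, 4)))) = 1*(-9 + (3 - 5)) = 1*(-9 - 2) = 1*(-11) = -11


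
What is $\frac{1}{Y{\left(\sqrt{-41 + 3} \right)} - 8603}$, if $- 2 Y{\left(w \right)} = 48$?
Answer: $- \frac{1}{8627} \approx -0.00011592$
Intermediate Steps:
$Y{\left(w \right)} = -24$ ($Y{\left(w \right)} = \left(- \frac{1}{2}\right) 48 = -24$)
$\frac{1}{Y{\left(\sqrt{-41 + 3} \right)} - 8603} = \frac{1}{-24 - 8603} = \frac{1}{-8627} = - \frac{1}{8627}$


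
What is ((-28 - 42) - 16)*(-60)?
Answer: 5160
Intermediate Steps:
((-28 - 42) - 16)*(-60) = (-70 - 16)*(-60) = -86*(-60) = 5160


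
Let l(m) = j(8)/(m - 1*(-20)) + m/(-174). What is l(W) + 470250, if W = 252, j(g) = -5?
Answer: 3709320431/7888 ≈ 4.7025e+5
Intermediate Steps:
l(m) = -5/(20 + m) - m/174 (l(m) = -5/(m - 1*(-20)) + m/(-174) = -5/(m + 20) + m*(-1/174) = -5/(20 + m) - m/174)
l(W) + 470250 = (-870 - 1*252**2 - 20*252)/(174*(20 + 252)) + 470250 = (1/174)*(-870 - 1*63504 - 5040)/272 + 470250 = (1/174)*(1/272)*(-870 - 63504 - 5040) + 470250 = (1/174)*(1/272)*(-69414) + 470250 = -11569/7888 + 470250 = 3709320431/7888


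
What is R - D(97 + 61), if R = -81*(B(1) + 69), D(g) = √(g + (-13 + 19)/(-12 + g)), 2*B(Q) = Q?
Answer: -11259/2 - √842201/73 ≈ -5642.1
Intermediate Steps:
B(Q) = Q/2
D(g) = √(g + 6/(-12 + g))
R = -11259/2 (R = -81*((½)*1 + 69) = -81*(½ + 69) = -81*139/2 = -11259/2 ≈ -5629.5)
R - D(97 + 61) = -11259/2 - √((6 + (97 + 61)*(-12 + (97 + 61)))/(-12 + (97 + 61))) = -11259/2 - √((6 + 158*(-12 + 158))/(-12 + 158)) = -11259/2 - √((6 + 158*146)/146) = -11259/2 - √((6 + 23068)/146) = -11259/2 - √((1/146)*23074) = -11259/2 - √(11537/73) = -11259/2 - √842201/73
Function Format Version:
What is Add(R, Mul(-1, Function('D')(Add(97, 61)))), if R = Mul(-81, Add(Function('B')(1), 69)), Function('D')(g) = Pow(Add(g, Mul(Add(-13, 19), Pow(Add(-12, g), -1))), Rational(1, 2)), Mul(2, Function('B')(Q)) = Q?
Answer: Add(Rational(-11259, 2), Mul(Rational(-1, 73), Pow(842201, Rational(1, 2)))) ≈ -5642.1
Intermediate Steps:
Function('B')(Q) = Mul(Rational(1, 2), Q)
Function('D')(g) = Pow(Add(g, Mul(6, Pow(Add(-12, g), -1))), Rational(1, 2))
R = Rational(-11259, 2) (R = Mul(-81, Add(Mul(Rational(1, 2), 1), 69)) = Mul(-81, Add(Rational(1, 2), 69)) = Mul(-81, Rational(139, 2)) = Rational(-11259, 2) ≈ -5629.5)
Add(R, Mul(-1, Function('D')(Add(97, 61)))) = Add(Rational(-11259, 2), Mul(-1, Pow(Mul(Pow(Add(-12, Add(97, 61)), -1), Add(6, Mul(Add(97, 61), Add(-12, Add(97, 61))))), Rational(1, 2)))) = Add(Rational(-11259, 2), Mul(-1, Pow(Mul(Pow(Add(-12, 158), -1), Add(6, Mul(158, Add(-12, 158)))), Rational(1, 2)))) = Add(Rational(-11259, 2), Mul(-1, Pow(Mul(Pow(146, -1), Add(6, Mul(158, 146))), Rational(1, 2)))) = Add(Rational(-11259, 2), Mul(-1, Pow(Mul(Rational(1, 146), Add(6, 23068)), Rational(1, 2)))) = Add(Rational(-11259, 2), Mul(-1, Pow(Mul(Rational(1, 146), 23074), Rational(1, 2)))) = Add(Rational(-11259, 2), Mul(-1, Pow(Rational(11537, 73), Rational(1, 2)))) = Add(Rational(-11259, 2), Mul(-1, Mul(Rational(1, 73), Pow(842201, Rational(1, 2))))) = Add(Rational(-11259, 2), Mul(Rational(-1, 73), Pow(842201, Rational(1, 2))))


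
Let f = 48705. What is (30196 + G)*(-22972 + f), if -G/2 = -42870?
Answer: 2983381088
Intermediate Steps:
G = 85740 (G = -2*(-42870) = 85740)
(30196 + G)*(-22972 + f) = (30196 + 85740)*(-22972 + 48705) = 115936*25733 = 2983381088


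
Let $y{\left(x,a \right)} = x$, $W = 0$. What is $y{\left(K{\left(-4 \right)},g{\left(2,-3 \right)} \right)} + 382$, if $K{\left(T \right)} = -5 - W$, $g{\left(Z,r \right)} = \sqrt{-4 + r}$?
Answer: $377$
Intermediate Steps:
$K{\left(T \right)} = -5$ ($K{\left(T \right)} = -5 - 0 = -5 + 0 = -5$)
$y{\left(K{\left(-4 \right)},g{\left(2,-3 \right)} \right)} + 382 = -5 + 382 = 377$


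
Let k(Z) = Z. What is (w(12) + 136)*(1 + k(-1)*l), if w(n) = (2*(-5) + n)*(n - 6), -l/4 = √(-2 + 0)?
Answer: 148 + 592*I*√2 ≈ 148.0 + 837.21*I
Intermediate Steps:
l = -4*I*√2 (l = -4*√(-2 + 0) = -4*I*√2 ≈ -5.6569*I)
w(n) = (-10 + n)*(-6 + n)
(w(12) + 136)*(1 + k(-1)*l) = ((60 + 12² - 16*12) + 136)*(1 - (-4)*I*√2) = ((60 + 144 - 192) + 136)*(1 + 4*I*√2) = (12 + 136)*(1 + 4*I*√2) = 148*(1 + 4*I*√2) = 148 + 592*I*√2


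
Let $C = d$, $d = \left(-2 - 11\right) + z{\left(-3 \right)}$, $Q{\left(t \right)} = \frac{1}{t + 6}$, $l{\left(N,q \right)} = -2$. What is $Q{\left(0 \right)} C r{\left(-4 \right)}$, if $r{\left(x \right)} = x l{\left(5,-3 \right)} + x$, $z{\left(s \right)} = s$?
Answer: $- \frac{32}{3} \approx -10.667$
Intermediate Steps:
$Q{\left(t \right)} = \frac{1}{6 + t}$
$d = -16$ ($d = \left(-2 - 11\right) - 3 = -13 - 3 = -16$)
$r{\left(x \right)} = - x$ ($r{\left(x \right)} = x \left(-2\right) + x = - 2 x + x = - x$)
$C = -16$
$Q{\left(0 \right)} C r{\left(-4 \right)} = \frac{1}{6 + 0} \left(-16\right) \left(\left(-1\right) \left(-4\right)\right) = \frac{1}{6} \left(-16\right) 4 = \left(- \frac{8}{3}\right) 4 = - \frac{32}{3}$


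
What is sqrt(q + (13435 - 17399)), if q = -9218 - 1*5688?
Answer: I*sqrt(18870) ≈ 137.37*I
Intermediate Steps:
q = -14906 (q = -9218 - 5688 = -14906)
sqrt(q + (13435 - 17399)) = sqrt(-14906 + (13435 - 17399)) = sqrt(-14906 - 3964) = sqrt(-18870) = I*sqrt(18870)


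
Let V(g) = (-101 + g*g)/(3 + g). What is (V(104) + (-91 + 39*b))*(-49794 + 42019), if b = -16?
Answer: 511517250/107 ≈ 4.7805e+6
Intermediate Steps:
V(g) = (-101 + g**2)/(3 + g)
(V(104) + (-91 + 39*b))*(-49794 + 42019) = ((-101 + 104**2)/(3 + 104) + (-91 + 39*(-16)))*(-49794 + 42019) = ((-101 + 10816)/107 + (-91 - 624))*(-7775) = ((1/107)*10715 - 715)*(-7775) = (10715/107 - 715)*(-7775) = -65790/107*(-7775) = 511517250/107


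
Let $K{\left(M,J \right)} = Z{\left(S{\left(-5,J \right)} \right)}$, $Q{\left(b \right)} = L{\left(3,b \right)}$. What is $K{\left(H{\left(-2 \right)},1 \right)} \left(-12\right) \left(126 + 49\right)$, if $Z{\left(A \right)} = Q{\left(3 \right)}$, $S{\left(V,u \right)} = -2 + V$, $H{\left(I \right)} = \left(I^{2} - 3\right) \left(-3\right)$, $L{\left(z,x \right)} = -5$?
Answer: $10500$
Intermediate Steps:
$Q{\left(b \right)} = -5$
$H{\left(I \right)} = 9 - 3 I^{2}$ ($H{\left(I \right)} = \left(-3 + I^{2}\right) \left(-3\right) = 9 - 3 I^{2}$)
$Z{\left(A \right)} = -5$
$K{\left(M,J \right)} = -5$
$K{\left(H{\left(-2 \right)},1 \right)} \left(-12\right) \left(126 + 49\right) = \left(-5\right) \left(-12\right) \left(126 + 49\right) = 60 \cdot 175 = 10500$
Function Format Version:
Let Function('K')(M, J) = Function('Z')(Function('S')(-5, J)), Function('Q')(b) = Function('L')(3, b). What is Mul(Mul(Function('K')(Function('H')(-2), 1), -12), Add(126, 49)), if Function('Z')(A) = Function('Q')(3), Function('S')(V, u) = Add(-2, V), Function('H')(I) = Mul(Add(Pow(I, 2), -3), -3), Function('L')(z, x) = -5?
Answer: 10500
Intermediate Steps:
Function('Q')(b) = -5
Function('H')(I) = Add(9, Mul(-3, Pow(I, 2))) (Function('H')(I) = Mul(Add(-3, Pow(I, 2)), -3) = Add(9, Mul(-3, Pow(I, 2))))
Function('Z')(A) = -5
Function('K')(M, J) = -5
Mul(Mul(Function('K')(Function('H')(-2), 1), -12), Add(126, 49)) = Mul(Mul(-5, -12), Add(126, 49)) = Mul(60, 175) = 10500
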